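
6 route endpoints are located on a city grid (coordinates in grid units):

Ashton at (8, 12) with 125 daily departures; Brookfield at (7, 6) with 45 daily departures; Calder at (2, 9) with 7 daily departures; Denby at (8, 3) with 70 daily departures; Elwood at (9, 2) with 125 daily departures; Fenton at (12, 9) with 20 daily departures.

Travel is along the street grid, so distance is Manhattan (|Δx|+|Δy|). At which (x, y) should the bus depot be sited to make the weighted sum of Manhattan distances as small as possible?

Manhattan distance separates: Σwᵢ(|x−xᵢ|+|y−yᵢ|) = Σwᵢ|x−xᵢ| + Σwᵢ|y−yᵢ|, so x and y are optimised independently as 1-D weighted medians.
Total weight W = 392; half = 196.
x-coordinate, sorted with cumulative weight:
  x=2 (Calder, w=7) cum 7
  x=7 (Brookfield, w=45) cum 52
  x=8 (Ashton, w=125) cum 177
  x=8 (Denby, w=70) cum 247  ← median
  x=9 (Elwood, w=125) cum 372
  x=12 (Fenton, w=20) cum 392
⇒ x* = 8
y-coordinate, sorted with cumulative weight:
  y=2 (Elwood, w=125) cum 125
  y=3 (Denby, w=70) cum 195
  y=6 (Brookfield, w=45) cum 240  ← median
  y=9 (Calder, w=7) cum 247
  y=9 (Fenton, w=20) cum 267
  y=12 (Ashton, w=125) cum 392
⇒ y* = 6

(8, 6)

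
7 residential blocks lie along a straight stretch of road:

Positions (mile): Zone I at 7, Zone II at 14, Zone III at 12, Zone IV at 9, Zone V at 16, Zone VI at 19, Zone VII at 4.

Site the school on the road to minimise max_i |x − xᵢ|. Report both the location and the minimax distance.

location 11.5, max distance 7.5

The 1-center on a line is the midpoint of the two extreme points: leftmost at 4, rightmost at 19.
Optimal location = (4 + 19)/2 = 11.5; maximum distance = (19 − 4)/2 = 7.5.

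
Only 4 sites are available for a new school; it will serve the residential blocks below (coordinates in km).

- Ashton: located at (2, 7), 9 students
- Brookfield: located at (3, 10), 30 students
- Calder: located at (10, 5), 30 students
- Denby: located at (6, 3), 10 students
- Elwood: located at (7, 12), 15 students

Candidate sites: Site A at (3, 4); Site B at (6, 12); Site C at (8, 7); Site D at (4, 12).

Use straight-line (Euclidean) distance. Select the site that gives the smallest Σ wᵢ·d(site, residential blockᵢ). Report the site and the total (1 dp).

Total weighted distance at each candidate:
  Site A (3, 4): total = 586.4
  Site B (6, 12): total = 512.7
  Site C (8, 7): total = 435.0
  Site D (4, 12): total = 529.3
Minimum is at Site C with total 435.0 km.

Site C, total 435.0 km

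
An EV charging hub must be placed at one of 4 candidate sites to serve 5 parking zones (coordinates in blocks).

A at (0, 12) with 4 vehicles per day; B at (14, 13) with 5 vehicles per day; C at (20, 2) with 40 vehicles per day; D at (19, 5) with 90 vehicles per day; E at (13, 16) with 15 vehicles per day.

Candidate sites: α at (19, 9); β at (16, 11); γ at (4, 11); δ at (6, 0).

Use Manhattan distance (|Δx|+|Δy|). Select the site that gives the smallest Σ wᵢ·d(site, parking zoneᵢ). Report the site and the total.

α, total 1008 blocks

Total weighted distance at each candidate:
  α (19, 9): total = 1008
  β (16, 11): total = 1538
  γ (4, 11): total = 3180
  δ (6, 0): total = 2782
Minimum is at α with total 1008 blocks.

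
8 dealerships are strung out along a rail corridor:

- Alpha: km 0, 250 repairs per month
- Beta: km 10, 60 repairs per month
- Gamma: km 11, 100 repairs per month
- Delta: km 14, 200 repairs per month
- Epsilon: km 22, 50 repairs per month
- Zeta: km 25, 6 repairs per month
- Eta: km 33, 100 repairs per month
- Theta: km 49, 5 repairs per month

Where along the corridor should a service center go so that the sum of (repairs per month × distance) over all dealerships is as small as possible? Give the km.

x = 11

For a sum of weighted absolute distances on a line, the optimum is the weighted median (not the mean). Total weight W = 771; half-weight = 385.5.
Sort by position and accumulate weight:
  km 0 (Alpha, w=250) → cum 250
  km 10 (Beta, w=60) → cum 310
  km 11 (Gamma, w=100) → cum 410  ≥ 385.5 → median here
  km 14 (Delta, w=200) → cum 610
  km 22 (Epsilon, w=50) → cum 660
  km 25 (Zeta, w=6) → cum 666
  km 33 (Eta, w=100) → cum 766
  km 49 (Theta, w=5) → cum 771
Optimal location: km 11.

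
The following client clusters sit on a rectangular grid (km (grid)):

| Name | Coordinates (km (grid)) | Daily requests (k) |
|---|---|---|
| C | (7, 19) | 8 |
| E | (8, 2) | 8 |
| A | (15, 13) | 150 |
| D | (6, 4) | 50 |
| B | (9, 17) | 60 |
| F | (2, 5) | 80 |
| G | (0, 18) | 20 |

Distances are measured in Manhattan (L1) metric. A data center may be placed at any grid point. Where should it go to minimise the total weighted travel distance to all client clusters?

(9, 13)

Manhattan distance separates: Σwᵢ(|x−xᵢ|+|y−yᵢ|) = Σwᵢ|x−xᵢ| + Σwᵢ|y−yᵢ|, so x and y are optimised independently as 1-D weighted medians.
Total weight W = 376; half = 188.
x-coordinate, sorted with cumulative weight:
  x=0 (G, w=20) cum 20
  x=2 (F, w=80) cum 100
  x=6 (D, w=50) cum 150
  x=7 (C, w=8) cum 158
  x=8 (E, w=8) cum 166
  x=9 (B, w=60) cum 226  ← median
  x=15 (A, w=150) cum 376
⇒ x* = 9
y-coordinate, sorted with cumulative weight:
  y=2 (E, w=8) cum 8
  y=4 (D, w=50) cum 58
  y=5 (F, w=80) cum 138
  y=13 (A, w=150) cum 288  ← median
  y=17 (B, w=60) cum 348
  y=18 (G, w=20) cum 368
  y=19 (C, w=8) cum 376
⇒ y* = 13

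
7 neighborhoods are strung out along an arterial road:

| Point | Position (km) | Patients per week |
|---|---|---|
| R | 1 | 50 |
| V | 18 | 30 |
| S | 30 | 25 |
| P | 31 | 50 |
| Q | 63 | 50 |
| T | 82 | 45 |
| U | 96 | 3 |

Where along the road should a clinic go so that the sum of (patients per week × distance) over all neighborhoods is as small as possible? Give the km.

x = 31

For a sum of weighted absolute distances on a line, the optimum is the weighted median (not the mean). Total weight W = 253; half-weight = 126.5.
Sort by position and accumulate weight:
  km 1 (R, w=50) → cum 50
  km 18 (V, w=30) → cum 80
  km 30 (S, w=25) → cum 105
  km 31 (P, w=50) → cum 155  ≥ 126.5 → median here
  km 63 (Q, w=50) → cum 205
  km 82 (T, w=45) → cum 250
  km 96 (U, w=3) → cum 253
Optimal location: km 31.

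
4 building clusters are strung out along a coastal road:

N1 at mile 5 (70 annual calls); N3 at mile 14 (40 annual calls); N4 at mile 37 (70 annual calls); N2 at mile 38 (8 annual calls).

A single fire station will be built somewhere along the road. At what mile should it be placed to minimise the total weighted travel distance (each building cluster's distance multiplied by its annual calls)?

x = 14

For a sum of weighted absolute distances on a line, the optimum is the weighted median (not the mean). Total weight W = 188; half-weight = 94.
Sort by position and accumulate weight:
  mile 5 (N1, w=70) → cum 70
  mile 14 (N3, w=40) → cum 110  ≥ 94 → median here
  mile 37 (N4, w=70) → cum 180
  mile 38 (N2, w=8) → cum 188
Optimal location: mile 14.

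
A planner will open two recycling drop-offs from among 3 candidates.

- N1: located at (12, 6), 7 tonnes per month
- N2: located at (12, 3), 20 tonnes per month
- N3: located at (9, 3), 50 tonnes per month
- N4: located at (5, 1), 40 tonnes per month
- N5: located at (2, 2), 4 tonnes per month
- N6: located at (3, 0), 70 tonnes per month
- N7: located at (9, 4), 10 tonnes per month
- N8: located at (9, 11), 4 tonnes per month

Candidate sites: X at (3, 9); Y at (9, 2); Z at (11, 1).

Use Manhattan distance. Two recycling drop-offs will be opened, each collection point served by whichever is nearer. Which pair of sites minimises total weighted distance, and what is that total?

Evaluate every pair (each demand assigned to the nearer of the two):
  {Y, Z}: total = 996
  {X, Y}: total = 1019
  {X, Z}: total = 1286
Best pair: {Y, Z} with total 996.

{Y, Z}, total 996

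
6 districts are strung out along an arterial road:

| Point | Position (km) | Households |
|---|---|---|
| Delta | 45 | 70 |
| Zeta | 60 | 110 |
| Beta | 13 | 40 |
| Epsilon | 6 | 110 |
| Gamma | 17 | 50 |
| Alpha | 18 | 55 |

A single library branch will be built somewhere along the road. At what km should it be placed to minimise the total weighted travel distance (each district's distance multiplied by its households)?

x = 18

For a sum of weighted absolute distances on a line, the optimum is the weighted median (not the mean). Total weight W = 435; half-weight = 217.5.
Sort by position and accumulate weight:
  km 6 (Epsilon, w=110) → cum 110
  km 13 (Beta, w=40) → cum 150
  km 17 (Gamma, w=50) → cum 200
  km 18 (Alpha, w=55) → cum 255  ≥ 217.5 → median here
  km 45 (Delta, w=70) → cum 325
  km 60 (Zeta, w=110) → cum 435
Optimal location: km 18.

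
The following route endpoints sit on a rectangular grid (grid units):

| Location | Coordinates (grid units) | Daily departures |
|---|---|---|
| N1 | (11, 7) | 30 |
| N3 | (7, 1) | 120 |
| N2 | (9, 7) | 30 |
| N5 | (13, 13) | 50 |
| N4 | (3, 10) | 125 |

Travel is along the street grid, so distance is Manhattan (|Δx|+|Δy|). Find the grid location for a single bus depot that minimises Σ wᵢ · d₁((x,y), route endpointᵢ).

Manhattan distance separates: Σwᵢ(|x−xᵢ|+|y−yᵢ|) = Σwᵢ|x−xᵢ| + Σwᵢ|y−yᵢ|, so x and y are optimised independently as 1-D weighted medians.
Total weight W = 355; half = 177.5.
x-coordinate, sorted with cumulative weight:
  x=3 (N4, w=125) cum 125
  x=7 (N3, w=120) cum 245  ← median
  x=9 (N2, w=30) cum 275
  x=11 (N1, w=30) cum 305
  x=13 (N5, w=50) cum 355
⇒ x* = 7
y-coordinate, sorted with cumulative weight:
  y=1 (N3, w=120) cum 120
  y=7 (N1, w=30) cum 150
  y=7 (N2, w=30) cum 180  ← median
  y=10 (N4, w=125) cum 305
  y=13 (N5, w=50) cum 355
⇒ y* = 7

(7, 7)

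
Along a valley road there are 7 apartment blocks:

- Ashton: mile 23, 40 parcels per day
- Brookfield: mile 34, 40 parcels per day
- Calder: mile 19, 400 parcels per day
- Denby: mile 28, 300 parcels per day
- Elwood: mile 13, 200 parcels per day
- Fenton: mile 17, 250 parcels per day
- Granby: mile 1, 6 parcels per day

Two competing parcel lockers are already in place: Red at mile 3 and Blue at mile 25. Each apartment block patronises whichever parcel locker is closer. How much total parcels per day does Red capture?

The indifferent point is the midpoint (3+25)/2 = 14; apartment blocks left of it (closer to Red at 3) go to Red, those right go to Blue.
  Granby at 1 (w=6) → Red
  Elwood at 13 (w=200) → Red
  Fenton at 17 (w=250) → Blue
  Calder at 19 (w=400) → Blue
  Ashton at 23 (w=40) → Blue
  Denby at 28 (w=300) → Blue
  Brookfield at 34 (w=40) → Blue
Red captures 206; Blue captures 1030.

206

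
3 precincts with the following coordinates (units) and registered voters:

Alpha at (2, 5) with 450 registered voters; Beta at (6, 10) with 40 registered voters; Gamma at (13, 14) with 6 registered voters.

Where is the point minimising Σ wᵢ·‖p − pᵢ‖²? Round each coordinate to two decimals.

(2.46, 5.51)

The minimiser of Σwᵢ‖p−pᵢ‖² is the weighted centroid p* = (Σwᵢpᵢ)/(Σwᵢ).
Σwᵢ = 496.
Σwᵢxᵢ = 450·2 + 40·6 + 6·13 = 1218.
Σwᵢyᵢ = 450·5 + 40·10 + 6·14 = 2734.
x* = 1218/496 = 2.46, y* = 2734/496 = 5.51.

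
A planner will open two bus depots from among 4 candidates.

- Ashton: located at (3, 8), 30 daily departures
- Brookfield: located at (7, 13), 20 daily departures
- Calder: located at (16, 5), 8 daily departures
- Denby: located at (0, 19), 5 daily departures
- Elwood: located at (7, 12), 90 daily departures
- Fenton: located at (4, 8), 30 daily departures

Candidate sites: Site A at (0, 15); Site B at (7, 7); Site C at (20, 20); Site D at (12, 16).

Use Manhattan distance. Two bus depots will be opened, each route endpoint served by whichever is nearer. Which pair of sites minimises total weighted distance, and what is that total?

{Site A, Site B}, total 948

Evaluate every pair (each demand assigned to the nearer of the two):
  {Site A, Site B}: total = 948
  {Site B, Site D}: total = 1003
  {Site B, Site C}: total = 1023
  {Site A, Site D}: total = 1740
  {Site A, Site C}: total = 1882
  {Site C, Site D}: total = 2155
Best pair: {Site A, Site B} with total 948.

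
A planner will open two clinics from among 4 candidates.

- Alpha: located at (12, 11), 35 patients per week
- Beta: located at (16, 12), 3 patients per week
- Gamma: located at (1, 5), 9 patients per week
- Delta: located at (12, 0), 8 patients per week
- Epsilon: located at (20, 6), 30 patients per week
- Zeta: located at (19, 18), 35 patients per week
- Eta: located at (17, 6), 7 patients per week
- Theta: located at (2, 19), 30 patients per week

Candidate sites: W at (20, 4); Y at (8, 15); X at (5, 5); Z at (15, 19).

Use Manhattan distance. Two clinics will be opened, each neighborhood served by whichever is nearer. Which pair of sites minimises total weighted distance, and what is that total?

Evaluate every pair (each demand assigned to the nearer of the two):
  {W, Z}: total = 1345
  {W, Y}: total = 1447
  {X, Z}: total = 1677
  {Y, Z}: total = 1729
  {W, X}: total = 1753
  {Y, X}: total = 1806
Best pair: {W, Z} with total 1345.

{W, Z}, total 1345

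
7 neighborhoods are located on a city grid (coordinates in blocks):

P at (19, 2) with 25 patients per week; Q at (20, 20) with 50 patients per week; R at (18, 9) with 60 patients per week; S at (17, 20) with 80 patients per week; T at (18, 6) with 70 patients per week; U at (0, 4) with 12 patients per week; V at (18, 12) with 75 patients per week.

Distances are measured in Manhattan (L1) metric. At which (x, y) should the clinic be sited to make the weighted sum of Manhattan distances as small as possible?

Manhattan distance separates: Σwᵢ(|x−xᵢ|+|y−yᵢ|) = Σwᵢ|x−xᵢ| + Σwᵢ|y−yᵢ|, so x and y are optimised independently as 1-D weighted medians.
Total weight W = 372; half = 186.
x-coordinate, sorted with cumulative weight:
  x=0 (U, w=12) cum 12
  x=17 (S, w=80) cum 92
  x=18 (R, w=60) cum 152
  x=18 (T, w=70) cum 222  ← median
  x=18 (V, w=75) cum 297
  x=19 (P, w=25) cum 322
  x=20 (Q, w=50) cum 372
⇒ x* = 18
y-coordinate, sorted with cumulative weight:
  y=2 (P, w=25) cum 25
  y=4 (U, w=12) cum 37
  y=6 (T, w=70) cum 107
  y=9 (R, w=60) cum 167
  y=12 (V, w=75) cum 242  ← median
  y=20 (Q, w=50) cum 292
  y=20 (S, w=80) cum 372
⇒ y* = 12

(18, 12)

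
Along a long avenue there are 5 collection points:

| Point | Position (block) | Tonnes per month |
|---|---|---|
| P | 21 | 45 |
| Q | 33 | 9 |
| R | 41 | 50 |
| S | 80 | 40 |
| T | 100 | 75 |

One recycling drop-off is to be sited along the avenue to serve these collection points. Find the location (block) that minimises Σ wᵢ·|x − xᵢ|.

For a sum of weighted absolute distances on a line, the optimum is the weighted median (not the mean). Total weight W = 219; half-weight = 109.5.
Sort by position and accumulate weight:
  block 21 (P, w=45) → cum 45
  block 33 (Q, w=9) → cum 54
  block 41 (R, w=50) → cum 104
  block 80 (S, w=40) → cum 144  ≥ 109.5 → median here
  block 100 (T, w=75) → cum 219
Optimal location: block 80.

x = 80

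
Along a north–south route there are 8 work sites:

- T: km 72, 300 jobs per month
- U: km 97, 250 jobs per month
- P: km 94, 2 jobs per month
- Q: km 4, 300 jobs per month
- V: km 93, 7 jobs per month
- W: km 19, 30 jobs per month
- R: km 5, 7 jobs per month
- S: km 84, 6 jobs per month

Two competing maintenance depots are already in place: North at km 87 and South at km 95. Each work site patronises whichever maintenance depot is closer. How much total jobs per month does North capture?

643

The indifferent point is the midpoint (87+95)/2 = 91; work sites left of it (closer to North at 87) go to North, those right go to South.
  Q at 4 (w=300) → North
  R at 5 (w=7) → North
  W at 19 (w=30) → North
  T at 72 (w=300) → North
  S at 84 (w=6) → North
  V at 93 (w=7) → South
  P at 94 (w=2) → South
  U at 97 (w=250) → South
North captures 643; South captures 259.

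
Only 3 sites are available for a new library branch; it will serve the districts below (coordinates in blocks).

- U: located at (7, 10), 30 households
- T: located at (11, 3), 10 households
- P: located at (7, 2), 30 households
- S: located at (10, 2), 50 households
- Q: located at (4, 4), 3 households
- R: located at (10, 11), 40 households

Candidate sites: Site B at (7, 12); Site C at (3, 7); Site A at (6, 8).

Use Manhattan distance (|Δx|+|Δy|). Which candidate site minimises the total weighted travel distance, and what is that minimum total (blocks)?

Site A, total 1198 blocks

Total weighted distance at each candidate:
  Site B (7, 12): total = 1333
  Site C (3, 7): total = 1652
  Site A (6, 8): total = 1198
Minimum is at Site A with total 1198 blocks.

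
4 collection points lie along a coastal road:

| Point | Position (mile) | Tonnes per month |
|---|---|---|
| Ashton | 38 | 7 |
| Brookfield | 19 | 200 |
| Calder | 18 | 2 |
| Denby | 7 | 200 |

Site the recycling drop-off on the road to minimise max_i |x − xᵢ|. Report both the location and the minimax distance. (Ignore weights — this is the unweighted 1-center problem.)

The 1-center on a line is the midpoint of the two extreme points: leftmost at 7, rightmost at 38.
Optimal location = (7 + 38)/2 = 22.5; maximum distance = (38 − 7)/2 = 15.5.

location 22.5, max distance 15.5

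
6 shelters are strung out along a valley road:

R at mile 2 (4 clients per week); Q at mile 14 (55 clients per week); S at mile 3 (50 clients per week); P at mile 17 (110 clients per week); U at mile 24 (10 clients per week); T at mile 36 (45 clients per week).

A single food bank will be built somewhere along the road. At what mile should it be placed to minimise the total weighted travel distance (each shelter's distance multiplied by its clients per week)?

For a sum of weighted absolute distances on a line, the optimum is the weighted median (not the mean). Total weight W = 274; half-weight = 137.
Sort by position and accumulate weight:
  mile 2 (R, w=4) → cum 4
  mile 3 (S, w=50) → cum 54
  mile 14 (Q, w=55) → cum 109
  mile 17 (P, w=110) → cum 219  ≥ 137 → median here
  mile 24 (U, w=10) → cum 229
  mile 36 (T, w=45) → cum 274
Optimal location: mile 17.

x = 17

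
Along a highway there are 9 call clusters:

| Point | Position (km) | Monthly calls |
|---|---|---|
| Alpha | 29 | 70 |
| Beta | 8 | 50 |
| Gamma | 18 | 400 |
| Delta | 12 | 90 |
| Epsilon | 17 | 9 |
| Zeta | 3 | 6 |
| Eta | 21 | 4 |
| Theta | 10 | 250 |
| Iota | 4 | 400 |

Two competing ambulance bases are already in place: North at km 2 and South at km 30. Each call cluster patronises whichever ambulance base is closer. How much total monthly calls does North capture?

796

The indifferent point is the midpoint (2+30)/2 = 16; call clusters left of it (closer to North at 2) go to North, those right go to South.
  Zeta at 3 (w=6) → North
  Iota at 4 (w=400) → North
  Beta at 8 (w=50) → North
  Theta at 10 (w=250) → North
  Delta at 12 (w=90) → North
  Epsilon at 17 (w=9) → South
  Gamma at 18 (w=400) → South
  Eta at 21 (w=4) → South
  Alpha at 29 (w=70) → South
North captures 796; South captures 483.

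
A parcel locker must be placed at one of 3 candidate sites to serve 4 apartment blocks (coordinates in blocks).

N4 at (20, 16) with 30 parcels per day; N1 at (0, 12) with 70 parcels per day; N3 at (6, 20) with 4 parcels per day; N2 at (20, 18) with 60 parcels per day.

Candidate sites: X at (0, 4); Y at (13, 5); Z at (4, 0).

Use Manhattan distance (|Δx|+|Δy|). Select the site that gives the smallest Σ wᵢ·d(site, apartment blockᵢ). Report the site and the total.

Y, total 3228 blocks

Total weighted distance at each candidate:
  X (0, 4): total = 3648
  Y (13, 5): total = 3228
  Z (4, 0): total = 4208
Minimum is at Y with total 3228 blocks.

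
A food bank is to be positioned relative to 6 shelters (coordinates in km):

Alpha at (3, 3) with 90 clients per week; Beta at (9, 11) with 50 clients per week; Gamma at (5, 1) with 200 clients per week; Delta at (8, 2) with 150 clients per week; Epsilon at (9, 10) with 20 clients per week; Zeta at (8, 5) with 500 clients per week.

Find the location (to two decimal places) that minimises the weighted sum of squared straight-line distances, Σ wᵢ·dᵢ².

The minimiser of Σwᵢ‖p−pᵢ‖² is the weighted centroid p* = (Σwᵢpᵢ)/(Σwᵢ).
Σwᵢ = 1010.
Σwᵢxᵢ = 90·3 + 50·9 + 200·5 + 150·8 + 20·9 + 500·8 = 7100.
Σwᵢyᵢ = 90·3 + 50·11 + 200·1 + 150·2 + 20·10 + 500·5 = 4020.
x* = 7100/1010 = 7.03, y* = 4020/1010 = 3.98.

(7.03, 3.98)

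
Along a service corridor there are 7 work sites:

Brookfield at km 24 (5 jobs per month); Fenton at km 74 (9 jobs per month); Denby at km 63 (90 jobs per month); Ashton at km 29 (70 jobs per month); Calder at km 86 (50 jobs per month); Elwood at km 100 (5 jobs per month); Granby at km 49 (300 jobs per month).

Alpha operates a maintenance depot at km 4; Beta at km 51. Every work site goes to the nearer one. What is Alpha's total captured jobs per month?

5

The indifferent point is the midpoint (4+51)/2 = 27.5; work sites left of it (closer to Alpha at 4) go to Alpha, those right go to Beta.
  Brookfield at 24 (w=5) → Alpha
  Ashton at 29 (w=70) → Beta
  Granby at 49 (w=300) → Beta
  Denby at 63 (w=90) → Beta
  Fenton at 74 (w=9) → Beta
  Calder at 86 (w=50) → Beta
  Elwood at 100 (w=5) → Beta
Alpha captures 5; Beta captures 524.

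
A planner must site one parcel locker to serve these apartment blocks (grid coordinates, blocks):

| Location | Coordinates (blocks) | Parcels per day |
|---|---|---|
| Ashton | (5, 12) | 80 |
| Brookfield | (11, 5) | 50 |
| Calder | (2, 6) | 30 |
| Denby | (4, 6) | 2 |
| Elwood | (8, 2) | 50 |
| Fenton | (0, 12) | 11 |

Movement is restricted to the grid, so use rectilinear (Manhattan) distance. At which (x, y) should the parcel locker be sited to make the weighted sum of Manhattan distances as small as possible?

(5, 6)

Manhattan distance separates: Σwᵢ(|x−xᵢ|+|y−yᵢ|) = Σwᵢ|x−xᵢ| + Σwᵢ|y−yᵢ|, so x and y are optimised independently as 1-D weighted medians.
Total weight W = 223; half = 111.5.
x-coordinate, sorted with cumulative weight:
  x=0 (Fenton, w=11) cum 11
  x=2 (Calder, w=30) cum 41
  x=4 (Denby, w=2) cum 43
  x=5 (Ashton, w=80) cum 123  ← median
  x=8 (Elwood, w=50) cum 173
  x=11 (Brookfield, w=50) cum 223
⇒ x* = 5
y-coordinate, sorted with cumulative weight:
  y=2 (Elwood, w=50) cum 50
  y=5 (Brookfield, w=50) cum 100
  y=6 (Calder, w=30) cum 130  ← median
  y=6 (Denby, w=2) cum 132
  y=12 (Ashton, w=80) cum 212
  y=12 (Fenton, w=11) cum 223
⇒ y* = 6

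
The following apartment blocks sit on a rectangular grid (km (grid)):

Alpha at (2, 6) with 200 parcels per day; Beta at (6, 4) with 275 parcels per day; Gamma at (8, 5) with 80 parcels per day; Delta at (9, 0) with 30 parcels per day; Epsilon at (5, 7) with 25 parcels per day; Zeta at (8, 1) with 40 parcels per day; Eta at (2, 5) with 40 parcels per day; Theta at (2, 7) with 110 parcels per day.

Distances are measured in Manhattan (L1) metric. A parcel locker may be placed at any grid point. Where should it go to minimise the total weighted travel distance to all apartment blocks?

Manhattan distance separates: Σwᵢ(|x−xᵢ|+|y−yᵢ|) = Σwᵢ|x−xᵢ| + Σwᵢ|y−yᵢ|, so x and y are optimised independently as 1-D weighted medians.
Total weight W = 800; half = 400.
x-coordinate, sorted with cumulative weight:
  x=2 (Alpha, w=200) cum 200
  x=2 (Eta, w=40) cum 240
  x=2 (Theta, w=110) cum 350
  x=5 (Epsilon, w=25) cum 375
  x=6 (Beta, w=275) cum 650  ← median
  x=8 (Gamma, w=80) cum 730
  x=8 (Zeta, w=40) cum 770
  x=9 (Delta, w=30) cum 800
⇒ x* = 6
y-coordinate, sorted with cumulative weight:
  y=0 (Delta, w=30) cum 30
  y=1 (Zeta, w=40) cum 70
  y=4 (Beta, w=275) cum 345
  y=5 (Gamma, w=80) cum 425  ← median
  y=5 (Eta, w=40) cum 465
  y=6 (Alpha, w=200) cum 665
  y=7 (Epsilon, w=25) cum 690
  y=7 (Theta, w=110) cum 800
⇒ y* = 5

(6, 5)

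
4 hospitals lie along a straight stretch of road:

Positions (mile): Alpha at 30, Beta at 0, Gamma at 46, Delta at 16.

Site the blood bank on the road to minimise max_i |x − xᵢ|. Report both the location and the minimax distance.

location 23, max distance 23

The 1-center on a line is the midpoint of the two extreme points: leftmost at 0, rightmost at 46.
Optimal location = (0 + 46)/2 = 23; maximum distance = (46 − 0)/2 = 23.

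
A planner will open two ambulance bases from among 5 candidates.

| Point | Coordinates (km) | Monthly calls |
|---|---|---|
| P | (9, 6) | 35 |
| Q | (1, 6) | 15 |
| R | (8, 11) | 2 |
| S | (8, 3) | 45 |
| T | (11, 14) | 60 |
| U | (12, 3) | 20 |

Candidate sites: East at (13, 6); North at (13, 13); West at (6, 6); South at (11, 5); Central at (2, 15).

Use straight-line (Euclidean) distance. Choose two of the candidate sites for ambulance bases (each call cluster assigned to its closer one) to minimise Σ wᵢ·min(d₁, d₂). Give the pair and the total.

Evaluate every pair (each demand assigned to the nearer of the two):
  {North, South}: total = 580.9
  {North, West}: total = 621.3
  {East, North}: total = 790.6
  {West, South}: total = 911.0
  {East, West}: total = 911.0
  {East, South}: total = 944.2
  {South, Central}: total = 974.5
  {West, Central}: total = 1030.5
  {East, Central}: total = 1110.4
  {North, Central}: total = 1267.1
Best pair: {North, South} with total 580.9.

{North, South}, total 580.9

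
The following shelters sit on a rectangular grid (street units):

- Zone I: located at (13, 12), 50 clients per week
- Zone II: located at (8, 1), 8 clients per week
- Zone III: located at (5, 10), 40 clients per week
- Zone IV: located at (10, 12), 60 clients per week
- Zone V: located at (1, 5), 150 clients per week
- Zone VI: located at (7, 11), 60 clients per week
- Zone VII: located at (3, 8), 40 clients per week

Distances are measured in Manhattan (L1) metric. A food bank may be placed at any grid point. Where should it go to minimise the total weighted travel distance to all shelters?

(5, 10)

Manhattan distance separates: Σwᵢ(|x−xᵢ|+|y−yᵢ|) = Σwᵢ|x−xᵢ| + Σwᵢ|y−yᵢ|, so x and y are optimised independently as 1-D weighted medians.
Total weight W = 408; half = 204.
x-coordinate, sorted with cumulative weight:
  x=1 (Zone V, w=150) cum 150
  x=3 (Zone VII, w=40) cum 190
  x=5 (Zone III, w=40) cum 230  ← median
  x=7 (Zone VI, w=60) cum 290
  x=8 (Zone II, w=8) cum 298
  x=10 (Zone IV, w=60) cum 358
  x=13 (Zone I, w=50) cum 408
⇒ x* = 5
y-coordinate, sorted with cumulative weight:
  y=1 (Zone II, w=8) cum 8
  y=5 (Zone V, w=150) cum 158
  y=8 (Zone VII, w=40) cum 198
  y=10 (Zone III, w=40) cum 238  ← median
  y=11 (Zone VI, w=60) cum 298
  y=12 (Zone I, w=50) cum 348
  y=12 (Zone IV, w=60) cum 408
⇒ y* = 10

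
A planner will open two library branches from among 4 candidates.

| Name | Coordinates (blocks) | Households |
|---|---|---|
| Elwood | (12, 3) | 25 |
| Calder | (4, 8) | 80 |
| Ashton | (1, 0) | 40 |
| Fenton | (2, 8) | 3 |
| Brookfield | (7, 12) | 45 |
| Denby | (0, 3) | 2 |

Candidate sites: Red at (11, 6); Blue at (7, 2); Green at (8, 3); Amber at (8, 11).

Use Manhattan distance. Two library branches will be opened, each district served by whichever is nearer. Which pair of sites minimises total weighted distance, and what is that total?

{Blue, Amber}, total 1163

Evaluate every pair (each demand assigned to the nearer of the two):
  {Blue, Amber}: total = 1163
  {Green, Amber}: total = 1193
  {Red, Amber}: total = 1445
  {Red, Blue}: total = 1639
  {Blue, Green}: total = 1639
  {Red, Green}: total = 1719
Best pair: {Blue, Amber} with total 1163.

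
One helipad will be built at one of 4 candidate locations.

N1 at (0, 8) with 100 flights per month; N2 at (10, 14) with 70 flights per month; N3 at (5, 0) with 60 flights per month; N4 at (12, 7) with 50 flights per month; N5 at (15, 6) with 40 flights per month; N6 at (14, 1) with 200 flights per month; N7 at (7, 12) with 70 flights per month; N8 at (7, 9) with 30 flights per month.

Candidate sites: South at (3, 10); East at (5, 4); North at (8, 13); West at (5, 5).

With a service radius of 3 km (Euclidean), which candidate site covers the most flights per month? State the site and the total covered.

Coverage radius r = 3 km; a point is covered iff (Δx)²+(Δy)² ≤ 3² = 9.
  South (3, 10): covers {none} → 0
  East (5, 4): covers {none} → 0
  North (8, 13): covers {N2, N7} → 140
  West (5, 5): covers {none} → 0
Maximum coverage at North: 140 flights per month.

North, covering 140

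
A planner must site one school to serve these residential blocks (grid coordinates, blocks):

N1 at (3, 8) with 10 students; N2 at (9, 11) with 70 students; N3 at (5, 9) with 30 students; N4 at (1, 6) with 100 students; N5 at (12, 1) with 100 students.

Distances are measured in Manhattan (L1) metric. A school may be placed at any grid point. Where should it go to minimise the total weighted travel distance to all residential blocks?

(9, 6)

Manhattan distance separates: Σwᵢ(|x−xᵢ|+|y−yᵢ|) = Σwᵢ|x−xᵢ| + Σwᵢ|y−yᵢ|, so x and y are optimised independently as 1-D weighted medians.
Total weight W = 310; half = 155.
x-coordinate, sorted with cumulative weight:
  x=1 (N4, w=100) cum 100
  x=3 (N1, w=10) cum 110
  x=5 (N3, w=30) cum 140
  x=9 (N2, w=70) cum 210  ← median
  x=12 (N5, w=100) cum 310
⇒ x* = 9
y-coordinate, sorted with cumulative weight:
  y=1 (N5, w=100) cum 100
  y=6 (N4, w=100) cum 200  ← median
  y=8 (N1, w=10) cum 210
  y=9 (N3, w=30) cum 240
  y=11 (N2, w=70) cum 310
⇒ y* = 6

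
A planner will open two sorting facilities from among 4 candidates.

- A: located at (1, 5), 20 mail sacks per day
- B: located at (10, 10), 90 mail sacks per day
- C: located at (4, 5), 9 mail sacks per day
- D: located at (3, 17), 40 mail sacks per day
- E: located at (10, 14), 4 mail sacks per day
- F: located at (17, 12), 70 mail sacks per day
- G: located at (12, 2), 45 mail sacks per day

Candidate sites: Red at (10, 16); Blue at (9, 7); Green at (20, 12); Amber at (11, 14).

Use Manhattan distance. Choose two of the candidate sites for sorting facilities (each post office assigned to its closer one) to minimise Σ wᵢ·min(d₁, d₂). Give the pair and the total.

{Blue, Green}, total 1865

Evaluate every pair (each demand assigned to the nearer of the two):
  {Blue, Green}: total = 1865
  {Blue, Amber}: total = 1987
  {Red, Blue}: total = 2081
  {Green, Amber}: total = 2213
  {Red, Green}: total = 2351
  {Red, Amber}: total = 2443
Best pair: {Blue, Green} with total 1865.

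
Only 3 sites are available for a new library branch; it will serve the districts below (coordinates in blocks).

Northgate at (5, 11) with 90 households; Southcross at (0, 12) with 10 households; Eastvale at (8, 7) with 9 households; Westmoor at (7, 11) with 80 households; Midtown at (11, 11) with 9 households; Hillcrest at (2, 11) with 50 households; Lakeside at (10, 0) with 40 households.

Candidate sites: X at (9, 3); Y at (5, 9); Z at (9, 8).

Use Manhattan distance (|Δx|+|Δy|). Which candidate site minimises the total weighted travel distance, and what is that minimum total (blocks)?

Y, total 1507 blocks

Total weighted distance at each candidate:
  X (9, 3): total = 3105
  Y (5, 9): total = 1507
  Z (9, 8): total = 2083
Minimum is at Y with total 1507 blocks.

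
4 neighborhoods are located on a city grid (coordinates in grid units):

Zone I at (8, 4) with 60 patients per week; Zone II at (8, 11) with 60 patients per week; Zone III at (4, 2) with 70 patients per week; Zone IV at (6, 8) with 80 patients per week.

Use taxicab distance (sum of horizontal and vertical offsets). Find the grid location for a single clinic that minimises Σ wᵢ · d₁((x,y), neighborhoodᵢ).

Manhattan distance separates: Σwᵢ(|x−xᵢ|+|y−yᵢ|) = Σwᵢ|x−xᵢ| + Σwᵢ|y−yᵢ|, so x and y are optimised independently as 1-D weighted medians.
Total weight W = 270; half = 135.
x-coordinate, sorted with cumulative weight:
  x=4 (Zone III, w=70) cum 70
  x=6 (Zone IV, w=80) cum 150  ← median
  x=8 (Zone I, w=60) cum 210
  x=8 (Zone II, w=60) cum 270
⇒ x* = 6
y-coordinate, sorted with cumulative weight:
  y=2 (Zone III, w=70) cum 70
  y=4 (Zone I, w=60) cum 130
  y=8 (Zone IV, w=80) cum 210  ← median
  y=11 (Zone II, w=60) cum 270
⇒ y* = 8

(6, 8)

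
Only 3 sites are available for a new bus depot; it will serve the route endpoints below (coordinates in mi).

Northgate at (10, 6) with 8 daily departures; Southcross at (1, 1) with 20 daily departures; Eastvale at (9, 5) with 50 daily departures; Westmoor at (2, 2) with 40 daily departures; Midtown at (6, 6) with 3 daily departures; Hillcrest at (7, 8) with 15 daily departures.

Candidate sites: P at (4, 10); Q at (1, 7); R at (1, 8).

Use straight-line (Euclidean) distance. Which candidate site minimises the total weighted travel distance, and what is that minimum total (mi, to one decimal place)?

Total weighted distance at each candidate:
  P (4, 10): total = 998.3
  Q (1, 7): total = 915.3
  R (1, 8): total = 990.4
Minimum is at Q with total 915.3 mi.

Q, total 915.3 mi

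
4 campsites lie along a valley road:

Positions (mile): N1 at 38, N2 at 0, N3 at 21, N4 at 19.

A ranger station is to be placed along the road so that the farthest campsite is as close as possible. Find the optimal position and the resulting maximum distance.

location 19, max distance 19

The 1-center on a line is the midpoint of the two extreme points: leftmost at 0, rightmost at 38.
Optimal location = (0 + 38)/2 = 19; maximum distance = (38 − 0)/2 = 19.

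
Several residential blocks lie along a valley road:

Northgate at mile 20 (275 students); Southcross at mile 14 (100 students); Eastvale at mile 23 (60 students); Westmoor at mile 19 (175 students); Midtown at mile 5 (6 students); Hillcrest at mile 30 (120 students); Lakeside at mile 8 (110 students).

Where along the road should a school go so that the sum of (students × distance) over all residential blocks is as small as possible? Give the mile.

For a sum of weighted absolute distances on a line, the optimum is the weighted median (not the mean). Total weight W = 846; half-weight = 423.
Sort by position and accumulate weight:
  mile 5 (Midtown, w=6) → cum 6
  mile 8 (Lakeside, w=110) → cum 116
  mile 14 (Southcross, w=100) → cum 216
  mile 19 (Westmoor, w=175) → cum 391
  mile 20 (Northgate, w=275) → cum 666  ≥ 423 → median here
  mile 23 (Eastvale, w=60) → cum 726
  mile 30 (Hillcrest, w=120) → cum 846
Optimal location: mile 20.

x = 20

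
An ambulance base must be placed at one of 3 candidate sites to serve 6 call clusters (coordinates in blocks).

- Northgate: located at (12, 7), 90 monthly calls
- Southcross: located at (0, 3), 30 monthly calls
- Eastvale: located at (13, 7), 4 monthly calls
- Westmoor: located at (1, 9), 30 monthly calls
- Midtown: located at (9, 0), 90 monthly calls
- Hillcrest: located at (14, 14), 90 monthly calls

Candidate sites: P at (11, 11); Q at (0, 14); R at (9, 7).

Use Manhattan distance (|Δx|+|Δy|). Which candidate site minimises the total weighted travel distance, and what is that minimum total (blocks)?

Total weighted distance at each candidate:
  P (11, 11): total = 3114
  Q (0, 14): total = 5630
  R (9, 7): total = 2686
Minimum is at R with total 2686 blocks.

R, total 2686 blocks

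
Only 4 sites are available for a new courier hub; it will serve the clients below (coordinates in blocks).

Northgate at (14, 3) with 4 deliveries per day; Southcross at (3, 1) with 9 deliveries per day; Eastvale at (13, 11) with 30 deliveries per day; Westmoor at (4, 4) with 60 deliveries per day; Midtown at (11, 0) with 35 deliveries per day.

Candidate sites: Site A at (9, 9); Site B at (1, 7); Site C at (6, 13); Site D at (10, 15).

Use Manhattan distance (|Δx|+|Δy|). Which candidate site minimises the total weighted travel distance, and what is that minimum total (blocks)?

Total weighted distance at each candidate:
  Site A (9, 9): total = 1335
  Site B (1, 7): total = 1575
  Site C (6, 13): total = 1767
  Site D (10, 15): total = 2043
Minimum is at Site A with total 1335 blocks.

Site A, total 1335 blocks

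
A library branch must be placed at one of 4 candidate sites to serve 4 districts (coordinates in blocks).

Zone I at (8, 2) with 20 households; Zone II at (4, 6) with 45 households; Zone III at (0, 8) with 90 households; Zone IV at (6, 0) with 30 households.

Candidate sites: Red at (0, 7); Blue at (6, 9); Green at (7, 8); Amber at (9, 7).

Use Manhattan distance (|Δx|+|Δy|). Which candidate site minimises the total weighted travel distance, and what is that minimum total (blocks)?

Red, total 965 blocks

Total weighted distance at each candidate:
  Red (0, 7): total = 965
  Blue (6, 9): total = 1305
  Green (7, 8): total = 1265
  Amber (9, 7): total = 1590
Minimum is at Red with total 965 blocks.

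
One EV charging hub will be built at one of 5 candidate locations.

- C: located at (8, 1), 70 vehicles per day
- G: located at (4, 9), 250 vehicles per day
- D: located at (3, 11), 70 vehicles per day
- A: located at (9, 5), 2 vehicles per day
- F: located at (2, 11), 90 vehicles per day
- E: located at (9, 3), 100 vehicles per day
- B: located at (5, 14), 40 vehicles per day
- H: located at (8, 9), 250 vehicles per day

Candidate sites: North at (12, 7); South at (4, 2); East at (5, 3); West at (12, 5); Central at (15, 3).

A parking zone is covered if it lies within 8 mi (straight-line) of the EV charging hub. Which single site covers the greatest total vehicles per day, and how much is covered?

East, covering 672

Coverage radius r = 8 mi; a point is covered iff (Δx)²+(Δy)² ≤ 8² = 64.
  North (12, 7): covers {C, A, E, H} → 422
  South (4, 2): covers {C, G, A, E} → 422
  East (5, 3): covers {C, G, A, E, H} → 672
  West (12, 5): covers {C, A, E, H} → 422
  Central (15, 3): covers {C, A, E} → 172
Maximum coverage at East: 672 vehicles per day.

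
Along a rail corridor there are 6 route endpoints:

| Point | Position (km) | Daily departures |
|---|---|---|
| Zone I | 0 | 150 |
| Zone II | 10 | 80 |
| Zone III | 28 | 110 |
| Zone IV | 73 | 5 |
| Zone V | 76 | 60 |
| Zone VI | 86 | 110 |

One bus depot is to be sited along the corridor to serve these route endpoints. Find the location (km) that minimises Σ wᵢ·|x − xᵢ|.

x = 28

For a sum of weighted absolute distances on a line, the optimum is the weighted median (not the mean). Total weight W = 515; half-weight = 257.5.
Sort by position and accumulate weight:
  km 0 (Zone I, w=150) → cum 150
  km 10 (Zone II, w=80) → cum 230
  km 28 (Zone III, w=110) → cum 340  ≥ 257.5 → median here
  km 73 (Zone IV, w=5) → cum 345
  km 76 (Zone V, w=60) → cum 405
  km 86 (Zone VI, w=110) → cum 515
Optimal location: km 28.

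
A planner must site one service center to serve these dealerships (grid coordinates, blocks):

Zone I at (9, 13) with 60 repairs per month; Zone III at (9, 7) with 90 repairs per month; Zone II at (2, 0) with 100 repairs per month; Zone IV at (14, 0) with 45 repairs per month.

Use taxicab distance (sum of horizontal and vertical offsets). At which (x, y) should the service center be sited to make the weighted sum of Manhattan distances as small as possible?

Manhattan distance separates: Σwᵢ(|x−xᵢ|+|y−yᵢ|) = Σwᵢ|x−xᵢ| + Σwᵢ|y−yᵢ|, so x and y are optimised independently as 1-D weighted medians.
Total weight W = 295; half = 147.5.
x-coordinate, sorted with cumulative weight:
  x=2 (Zone II, w=100) cum 100
  x=9 (Zone I, w=60) cum 160  ← median
  x=9 (Zone III, w=90) cum 250
  x=14 (Zone IV, w=45) cum 295
⇒ x* = 9
y-coordinate, sorted with cumulative weight:
  y=0 (Zone II, w=100) cum 100
  y=0 (Zone IV, w=45) cum 145
  y=7 (Zone III, w=90) cum 235  ← median
  y=13 (Zone I, w=60) cum 295
⇒ y* = 7

(9, 7)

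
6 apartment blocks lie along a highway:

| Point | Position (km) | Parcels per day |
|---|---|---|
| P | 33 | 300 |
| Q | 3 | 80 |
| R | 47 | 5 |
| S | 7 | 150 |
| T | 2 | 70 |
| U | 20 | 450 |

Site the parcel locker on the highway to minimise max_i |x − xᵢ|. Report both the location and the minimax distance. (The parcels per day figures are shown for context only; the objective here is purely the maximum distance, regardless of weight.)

location 24.5, max distance 22.5

The 1-center on a line is the midpoint of the two extreme points: leftmost at 2, rightmost at 47.
Optimal location = (2 + 47)/2 = 24.5; maximum distance = (47 − 2)/2 = 22.5.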